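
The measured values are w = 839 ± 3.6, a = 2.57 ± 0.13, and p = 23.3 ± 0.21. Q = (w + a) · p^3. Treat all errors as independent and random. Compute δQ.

2.91e+05

Let u = w + a = 842. δu = √(δw² + δa²) = √(13.0 + 0.0169) = 3.60, so δu/u = 0.00428.
Q is then a monomial in u, p:
δQ/Q = √((δu/u)² + (3·δp/p)²) = √(1.83e-05 + 0.000731) = 0.0274
Q = 1.06e+07, so δQ = 0.0274 × 1.06e+07 = 2.91e+05.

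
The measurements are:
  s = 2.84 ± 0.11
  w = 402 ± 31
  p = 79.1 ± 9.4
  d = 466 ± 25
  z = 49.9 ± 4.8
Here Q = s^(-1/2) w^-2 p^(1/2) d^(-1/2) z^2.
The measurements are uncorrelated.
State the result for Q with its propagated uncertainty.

For a monomial Q ∝ s^(-1/2), w^-2, p^(1/2), d^(-1/2), z^2, fractional errors add in quadrature:
  (−½·δs/s)² = (-0.5×0.0387)² = 0.000375;  (-2·δw/w)² = (-2×0.0771)² = 0.0238;  (½·δp/p)² = (0.5×0.119)² = 0.00353;  (−½·δd/d)² = (-0.5×0.0536)² = 0.000720;  (2·δz/z)² = (2×0.0962)² = 0.0370
δQ/Q = √(0.0654) = 0.256
Q = 0.00377, so δQ = 0.256 × 0.00377 = 0.000964.

0.00377 ± 0.000964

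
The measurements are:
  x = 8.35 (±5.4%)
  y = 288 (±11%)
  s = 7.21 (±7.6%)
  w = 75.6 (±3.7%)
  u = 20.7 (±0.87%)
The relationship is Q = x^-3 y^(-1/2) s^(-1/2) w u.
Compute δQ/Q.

Each factor contributes (exponent × relative error)² to (δQ/Q)²:
  (-3·δx/x)² = (-3×0.0540)² = 0.0262;  (−½·δy/y)² = (-0.5×0.110)² = 0.00302;  (−½·δs/s)² = (-0.5×0.0760)² = 0.00144;  (1·δw/w)² = (1×0.0370)² = 0.00137;  (1·δu/u)² = (1×0.00870)² = 7.57e-05
δQ/Q = √(0.0322) = 0.179

0.179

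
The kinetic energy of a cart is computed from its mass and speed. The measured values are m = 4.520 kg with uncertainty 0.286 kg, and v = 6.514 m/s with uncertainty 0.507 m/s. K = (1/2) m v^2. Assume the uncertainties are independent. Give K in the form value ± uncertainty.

95.90 ± 16.1 J

Each factor contributes (exponent × relative error)² to (δK/K)²:
  (1·δm/m)² = (1×0.0633)² = 0.00400;  (2·δv/v)² = (2×0.0778)² = 0.0242
δK/K = √(0.0282) = 0.168
K = 95.90 J, so δK = 0.168 × 95.90 = 16.1 J.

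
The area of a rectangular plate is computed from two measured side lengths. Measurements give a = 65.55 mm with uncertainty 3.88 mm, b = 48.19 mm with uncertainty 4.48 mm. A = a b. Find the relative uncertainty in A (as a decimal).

0.110

Products/powers → add relative errors in quadrature, weighted by exponent:
  (1·δa/a)² = (1×0.0592)² = 0.00350;  (1·δb/b)² = (1×0.0930)² = 0.00864
δA/A = √(0.0121) = 0.110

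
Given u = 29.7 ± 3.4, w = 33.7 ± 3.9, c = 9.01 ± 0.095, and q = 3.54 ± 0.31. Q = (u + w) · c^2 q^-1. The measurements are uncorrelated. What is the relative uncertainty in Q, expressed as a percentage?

Let h = u + w = 63.4. δh = √(δu² + δw²) = √(11.6 + 15.2) = 5.17, so δh/h = 0.0816.
Q is then a monomial in h, c, q:
δQ/Q = √((δh/h)² + (2·δc/c)² + (-1·δq/q)²) = √(0.00666 + 0.000445 + 0.00767) = 0.122

12.2%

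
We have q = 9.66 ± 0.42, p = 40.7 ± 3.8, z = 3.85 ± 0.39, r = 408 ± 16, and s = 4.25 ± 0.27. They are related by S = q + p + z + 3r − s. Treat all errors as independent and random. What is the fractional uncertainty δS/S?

0.0378

For a sum/difference, combine absolute errors in quadrature:
  (δq)² = 0.176;  (δp)² = 14.4;  (δz)² = 0.152;  (3·δr)² = 2300;  (δs)² = 0.0729
δS = √(2320) = 48.2
S = 1270, so δS/S = 48.2/1270 = 0.0378.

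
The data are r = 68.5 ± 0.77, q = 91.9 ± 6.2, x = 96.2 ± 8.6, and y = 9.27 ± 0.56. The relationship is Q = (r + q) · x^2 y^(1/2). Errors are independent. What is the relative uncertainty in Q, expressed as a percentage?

Let u = r + q = 160. δu = √(δr² + δq²) = √(0.593 + 38.4) = 6.25, so δu/u = 0.0390.
Q is then a monomial in u, x, y:
δQ/Q = √((δu/u)² + (2·δx/x)² + (½·δy/y)²) = √(0.00152 + 0.0320 + 0.000912) = 0.185

18.5%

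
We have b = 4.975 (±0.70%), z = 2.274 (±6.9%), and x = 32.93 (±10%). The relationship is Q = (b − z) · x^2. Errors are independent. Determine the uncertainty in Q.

611

Let u = b − z = 2.701. δu = √(δb² + δz²) = √(0.00121 + 0.0246) = 0.161, so δu/u = 0.0595.
Q is then a monomial in u, x:
δQ/Q = √((δu/u)² + (2·δx/x)²) = √(0.00354 + 0.0400) = 0.209
Q = 2929, so δQ = 0.209 × 2929 = 611.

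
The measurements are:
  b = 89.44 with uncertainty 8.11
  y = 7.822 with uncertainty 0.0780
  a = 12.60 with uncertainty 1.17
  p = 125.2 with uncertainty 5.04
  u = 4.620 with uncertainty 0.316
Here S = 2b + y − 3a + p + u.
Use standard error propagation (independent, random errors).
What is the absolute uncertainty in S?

17.3

For a sum/difference, combine absolute errors in quadrature:
  (2·δb)² = 263;  (δy)² = 0.00608;  (3·δa)² = 12.3;  (δp)² = 25.4;  (δu)² = 0.0999
δS = √(301) = 17.3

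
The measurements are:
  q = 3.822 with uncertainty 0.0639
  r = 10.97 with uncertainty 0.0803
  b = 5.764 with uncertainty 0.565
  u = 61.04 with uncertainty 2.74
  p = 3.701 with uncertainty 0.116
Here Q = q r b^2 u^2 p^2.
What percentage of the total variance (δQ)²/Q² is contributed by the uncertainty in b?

75.7%

(δQ/Q)² = (1·δq/q)² + (1·δr/r)² + (2·δb/b)² + (2·δu/u)² + (2·δp/p)²
  q term: (1×0.0167)² = 0.000280
  r term: (1×0.00732)² = 5.36e-05
  b term: (2×0.0980)² = 0.0384
  u term: (2×0.0449)² = 0.00806
  p term: (2×0.0313)² = 0.00393
Total = 0.0508. Share from b = 0.0384/0.0508 = 0.757.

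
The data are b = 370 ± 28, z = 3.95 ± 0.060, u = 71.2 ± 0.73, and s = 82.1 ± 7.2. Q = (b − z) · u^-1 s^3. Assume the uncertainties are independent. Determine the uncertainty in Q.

7.8e+05

Let w = b − z = 366. δw = √(δb² + δz²) = √(784 + 0.00360) = 28.0, so δw/w = 0.0765.
Q is then a monomial in w, u, s:
δQ/Q = √((δw/w)² + (-1·δu/u)² + (3·δs/s)²) = √(0.00585 + 0.000105 + 0.0692) = 0.274
Q = 2.85e+06, so δQ = 0.274 × 2.85e+06 = 7.8e+05.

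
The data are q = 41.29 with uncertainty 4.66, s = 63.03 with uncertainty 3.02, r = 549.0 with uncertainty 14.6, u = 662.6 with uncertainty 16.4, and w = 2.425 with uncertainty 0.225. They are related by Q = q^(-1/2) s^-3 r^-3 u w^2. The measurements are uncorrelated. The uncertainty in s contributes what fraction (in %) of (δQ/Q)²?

31.7%

(δQ/Q)² = (−½·δq/q)² + (-3·δs/s)² + (-3·δr/r)² + (1·δu/u)² + (2·δw/w)²
  q term: (-0.5×0.113)² = 0.00318
  s term: (-3×0.0479)² = 0.0207
  r term: (-3×0.0266)² = 0.00637
  u term: (1×0.0248)² = 0.000613
  w term: (2×0.0928)² = 0.0344
Total = 0.0653. Share from s = 0.0207/0.0653 = 0.317.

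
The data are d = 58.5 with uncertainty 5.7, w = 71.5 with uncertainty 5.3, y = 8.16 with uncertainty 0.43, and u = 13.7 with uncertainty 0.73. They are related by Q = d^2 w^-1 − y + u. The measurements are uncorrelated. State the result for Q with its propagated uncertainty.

Let p = d^2·w^-1 = 47.9. δp/p = √((2·δd/d)² + (-1·δw/w)²) = √(0.0380 + 0.00549) = 0.208, so δp = 9.98.
Q = p − y + u: δQ = √(δp² + δy² + δu²) = √(99.6 + 0.185 + 0.533) = 10.0
Q = 53.4.

53.4 ± 10.0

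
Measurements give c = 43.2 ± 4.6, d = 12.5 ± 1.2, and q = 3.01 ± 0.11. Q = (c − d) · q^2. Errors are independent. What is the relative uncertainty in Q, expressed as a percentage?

17.1%

Let u = c − d = 30.7. δu = √(δc² + δd²) = √(21.2 + 1.44) = 4.75, so δu/u = 0.155.
Q is then a monomial in u, q:
δQ/Q = √((δu/u)² + (2·δq/q)²) = √(0.0240 + 0.00534) = 0.171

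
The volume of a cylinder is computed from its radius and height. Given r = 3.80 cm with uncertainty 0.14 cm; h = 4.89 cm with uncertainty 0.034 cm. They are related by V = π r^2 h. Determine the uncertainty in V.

For a monomial V ∝ r^2, h, fractional errors add in quadrature:
  (2·δr/r)² = (2×0.0368)² = 0.00543;  (1·δh/h)² = (1×0.00695)² = 4.83e-05
δV/V = √(0.00548) = 0.0740
V = 222 cm^3, so δV = 0.0740 × 222 = 16.4 cm^3.

16.4 cm^3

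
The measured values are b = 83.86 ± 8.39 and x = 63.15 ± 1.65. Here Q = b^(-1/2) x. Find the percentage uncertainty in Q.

5.64%

For a monomial Q ∝ b^(-1/2), x, fractional errors add in quadrature:
  (−½·δb/b)² = (-0.5×0.100)² = 0.00250;  (1·δx/x)² = (1×0.0261)² = 0.000683
δQ/Q = √(0.00319) = 0.0564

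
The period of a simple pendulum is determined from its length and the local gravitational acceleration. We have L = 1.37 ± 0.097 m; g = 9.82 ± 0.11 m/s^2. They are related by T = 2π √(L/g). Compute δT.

0.0841 s

Each factor contributes (exponent × relative error)² to (δT/T)²:
  (½·δL/L)² = (0.5×0.0708)² = 0.00125;  (−½·δg/g)² = (-0.5×0.0112)² = 3.14e-05
δT/T = √(0.00128) = 0.0358
T = 2.35 s, so δT = 0.0358 × 2.35 = 0.0841 s.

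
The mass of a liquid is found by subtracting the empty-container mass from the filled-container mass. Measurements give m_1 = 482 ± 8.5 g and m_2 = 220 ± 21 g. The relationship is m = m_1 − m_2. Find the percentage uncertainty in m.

8.65%

m is a linear combination, so absolute uncertainties add in quadrature:
  (δm_1)² = 72.2;  (δm_2)² = 441
δm = √(513) = 22.7 g
m = 262 g, so δm/m = 22.7/262 = 0.0865.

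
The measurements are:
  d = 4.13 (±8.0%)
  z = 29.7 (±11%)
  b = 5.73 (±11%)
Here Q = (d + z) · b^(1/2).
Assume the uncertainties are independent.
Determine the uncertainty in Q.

9.03

Let u = d + z = 33.8. δu = √(δd² + δz²) = √(0.109 + 10.7) = 3.28, so δu/u = 0.0971.
Q is then a monomial in u, b:
δQ/Q = √((δu/u)² + (½·δb/b)²) = √(0.00942 + 0.00302) = 0.112
Q = 81.0, so δQ = 0.112 × 81.0 = 9.03.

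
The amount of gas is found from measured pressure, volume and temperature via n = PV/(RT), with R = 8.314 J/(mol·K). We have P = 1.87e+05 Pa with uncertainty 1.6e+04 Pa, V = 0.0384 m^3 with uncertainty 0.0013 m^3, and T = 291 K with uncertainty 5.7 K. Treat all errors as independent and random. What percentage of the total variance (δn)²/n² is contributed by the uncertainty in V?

12.9%

(δn/n)² = (1·δP/P)² + (1·δV/V)² + (-1·δT/T)²
  P term: (1×0.0856)² = 0.00732
  V term: (1×0.0339)² = 0.00115
  T term: (-1×0.0196)² = 0.000384
Total = 0.00885. Share from V = 0.00115/0.00885 = 0.129.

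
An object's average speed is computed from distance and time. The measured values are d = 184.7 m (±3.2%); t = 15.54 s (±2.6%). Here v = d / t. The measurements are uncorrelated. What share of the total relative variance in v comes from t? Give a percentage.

39.8%

(δv/v)² = (1·δd/d)² + (-1·δt/t)²
  d term: (1×0.0320)² = 0.00102
  t term: (-1×0.0260)² = 0.000676
Total = 0.00170. Share from t = 0.000676/0.00170 = 0.398.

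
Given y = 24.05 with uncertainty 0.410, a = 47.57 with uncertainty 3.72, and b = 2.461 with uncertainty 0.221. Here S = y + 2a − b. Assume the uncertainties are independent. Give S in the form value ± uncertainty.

116.7 ± 7.45

Sums and differences: (δS)² = Σ (cᵢ δxᵢ)².
  (δy)² = 0.168;  (2·δa)² = 55.4;  (δb)² = 0.0488
δS = √(55.6) = 7.45
S = 116.7.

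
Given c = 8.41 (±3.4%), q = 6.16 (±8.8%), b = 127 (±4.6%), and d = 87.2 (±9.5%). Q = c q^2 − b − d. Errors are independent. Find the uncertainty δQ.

Let p = c·q^2 = 319. δp/p = √((1·δc/c)² + (2·δq/q)²) = √(0.00116 + 0.0310) = 0.179, so δp = 57.2.
Q = p − b − d: δQ = √(δp² + δb² + δd²) = √(3270 + 34.1 + 68.6) = 58.1

58.1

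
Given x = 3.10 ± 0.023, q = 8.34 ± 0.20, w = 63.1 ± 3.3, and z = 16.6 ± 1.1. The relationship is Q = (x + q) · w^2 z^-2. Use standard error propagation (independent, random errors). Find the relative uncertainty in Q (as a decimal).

0.170

Let u = x + q = 11.4. δu = √(δx² + δq²) = √(0.000529 + 0.0400) = 0.201, so δu/u = 0.0176.
Q is then a monomial in u, w, z:
δQ/Q = √((δu/u)² + (2·δw/w)² + (-2·δz/z)²) = √(0.000310 + 0.0109 + 0.0176) = 0.170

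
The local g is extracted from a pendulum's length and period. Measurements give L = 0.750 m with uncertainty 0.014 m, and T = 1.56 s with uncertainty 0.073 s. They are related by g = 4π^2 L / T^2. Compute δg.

Each factor contributes (exponent × relative error)² to (δg/g)²:
  (1·δL/L)² = (1×0.0187)² = 0.000348;  (-2·δT/T)² = (-2×0.0468)² = 0.00876
δg/g = √(0.00911) = 0.0954
g = 12.2 m/s^2, so δg = 0.0954 × 12.2 = 1.16 m/s^2.

1.16 m/s^2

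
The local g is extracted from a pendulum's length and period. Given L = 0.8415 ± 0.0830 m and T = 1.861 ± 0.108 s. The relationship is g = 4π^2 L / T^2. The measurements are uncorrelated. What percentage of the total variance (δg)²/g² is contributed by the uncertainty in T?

(δg/g)² = (1·δL/L)² + (-2·δT/T)²
  L term: (1×0.0986)² = 0.00973
  T term: (-2×0.0580)² = 0.0135
Total = 0.0232. Share from T = 0.0135/0.0232 = 0.581.

58.1%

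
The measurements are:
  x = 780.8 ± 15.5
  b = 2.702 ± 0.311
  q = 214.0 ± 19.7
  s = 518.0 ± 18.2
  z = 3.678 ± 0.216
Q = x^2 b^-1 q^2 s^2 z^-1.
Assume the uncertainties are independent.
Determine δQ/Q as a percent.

23.9%

Relative error in a monomial: (δQ/Q)² = Σ (nᵢ · δxᵢ/xᵢ)².
  (2·δx/x)² = (2×0.0199)² = 0.00158;  (-1·δb/b)² = (-1×0.115)² = 0.0132;  (2·δq/q)² = (2×0.0921)² = 0.0339;  (2·δs/s)² = (2×0.0351)² = 0.00494;  (-1·δz/z)² = (-1×0.0587)² = 0.00345
δQ/Q = √(0.0571) = 0.239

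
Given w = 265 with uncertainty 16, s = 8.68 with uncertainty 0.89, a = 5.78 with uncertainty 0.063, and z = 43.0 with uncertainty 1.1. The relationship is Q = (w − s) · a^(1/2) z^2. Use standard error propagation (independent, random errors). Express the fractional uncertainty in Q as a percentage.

Let u = w − s = 256. δu = √(δw² + δs²) = √(256 + 0.792) = 16.0, so δu/u = 0.0625.
Q is then a monomial in u, a, z:
δQ/Q = √((δu/u)² + (½·δa/a)² + (2·δz/z)²) = √(0.00391 + 2.97e-05 + 0.00262) = 0.0810

8.10%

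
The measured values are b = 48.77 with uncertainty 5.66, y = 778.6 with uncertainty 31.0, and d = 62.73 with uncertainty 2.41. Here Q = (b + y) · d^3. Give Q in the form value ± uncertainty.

Let u = b + y = 827.4. δu = √(δb² + δy²) = √(32.0 + 961) = 31.5, so δu/u = 0.0381.
Q is then a monomial in u, d:
δQ/Q = √((δu/u)² + (3·δd/d)²) = √(0.00145 + 0.0133) = 0.121
Q = 2.042e+08, so δQ = 0.121 × 2.042e+08 = 2.48e+07.

(2.042 ± 0.248) × 10^8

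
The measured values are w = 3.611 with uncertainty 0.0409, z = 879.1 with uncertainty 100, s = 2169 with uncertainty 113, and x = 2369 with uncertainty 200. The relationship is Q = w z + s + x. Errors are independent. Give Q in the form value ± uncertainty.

Let p = w·z = 3174. δp/p = √((1·δw/w)² + (1·δz/z)²) = √(0.000128 + 0.0129) = 0.114, so δp = 363.
Q = p + s + x: δQ = √(δp² + δs² + δx²) = √(1.32e+05 + 12800 + 40000) = 429
Q = 7712.

7712 ± 429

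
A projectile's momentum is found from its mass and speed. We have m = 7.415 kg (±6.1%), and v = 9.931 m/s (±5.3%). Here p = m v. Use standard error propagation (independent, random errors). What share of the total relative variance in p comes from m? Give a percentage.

57.0%

(δp/p)² = (1·δm/m)² + (1·δv/v)²
  m term: (1×0.0610)² = 0.00372
  v term: (1×0.0530)² = 0.00281
Total = 0.00653. Share from m = 0.00372/0.00653 = 0.570.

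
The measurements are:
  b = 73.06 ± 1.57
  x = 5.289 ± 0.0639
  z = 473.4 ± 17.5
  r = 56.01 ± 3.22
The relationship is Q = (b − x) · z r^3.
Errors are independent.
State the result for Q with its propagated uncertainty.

(5.637 ± 1.00) × 10^9

Let u = b − x = 67.77. δu = √(δb² + δx²) = √(2.46 + 0.00408) = 1.57, so δu/u = 0.0232.
Q is then a monomial in u, z, r:
δQ/Q = √((δu/u)² + (1·δz/z)² + (3·δr/r)²) = √(0.000538 + 0.00137 + 0.0297) = 0.178
Q = 5.637e+09, so δQ = 0.178 × 5.637e+09 = 1e+09.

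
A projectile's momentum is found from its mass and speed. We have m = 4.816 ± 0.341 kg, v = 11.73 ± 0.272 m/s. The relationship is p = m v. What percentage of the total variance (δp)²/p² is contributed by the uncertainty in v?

9.69%

(δp/p)² = (1·δm/m)² + (1·δv/v)²
  m term: (1×0.0708)² = 0.00501
  v term: (1×0.0232)² = 0.000538
Total = 0.00555. Share from v = 0.000538/0.00555 = 0.0969.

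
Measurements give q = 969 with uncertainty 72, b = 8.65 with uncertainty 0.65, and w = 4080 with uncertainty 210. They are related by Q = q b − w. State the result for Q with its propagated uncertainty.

Let p = q·b = 8380. δp/p = √((1·δq/q)² + (1·δb/b)²) = √(0.00552 + 0.00565) = 0.106, so δp = 886.
Q = p − w: δQ = √(δp² + δw²) = √(7.85e+05 + 44100) = 910
Q = 4300.

4300 ± 910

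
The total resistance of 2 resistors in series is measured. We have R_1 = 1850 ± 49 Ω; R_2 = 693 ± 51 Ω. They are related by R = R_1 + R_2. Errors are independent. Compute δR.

Sums and differences: (δR)² = Σ (cᵢ δxᵢ)².
  (δR_1)² = 2400;  (δR_2)² = 2600
δR = √(5000) = 70.7 Ω

70.7 Ω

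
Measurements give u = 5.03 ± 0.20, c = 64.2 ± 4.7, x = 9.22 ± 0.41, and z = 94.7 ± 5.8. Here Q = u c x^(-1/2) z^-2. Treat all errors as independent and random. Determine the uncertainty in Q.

Products/powers → add relative errors in quadrature, weighted by exponent:
  (1·δu/u)² = (1×0.0398)² = 0.00158;  (1·δc/c)² = (1×0.0732)² = 0.00536;  (−½·δx/x)² = (-0.5×0.0445)² = 0.000494;  (-2·δz/z)² = (-2×0.0612)² = 0.0150
δQ/Q = √(0.0224) = 0.150
Q = 0.0119, so δQ = 0.150 × 0.0119 = 0.00178.

0.00178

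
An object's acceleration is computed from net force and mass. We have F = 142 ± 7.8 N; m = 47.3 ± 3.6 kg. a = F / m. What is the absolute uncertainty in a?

0.282 m/s^2

Each factor contributes (exponent × relative error)² to (δa/a)²:
  (1·δF/F)² = (1×0.0549)² = 0.00302;  (-1·δm/m)² = (-1×0.0761)² = 0.00579
δa/a = √(0.00881) = 0.0939
a = 3.00 m/s^2, so δa = 0.0939 × 3.00 = 0.282 m/s^2.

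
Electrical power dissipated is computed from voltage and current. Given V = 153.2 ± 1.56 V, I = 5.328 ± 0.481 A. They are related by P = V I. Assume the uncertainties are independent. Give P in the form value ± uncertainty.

Relative error in a monomial: (δP/P)² = Σ (nᵢ · δxᵢ/xᵢ)².
  (1·δV/V)² = (1×0.0102)² = 0.000104;  (1·δI/I)² = (1×0.0903)² = 0.00815
δP/P = √(0.00825) = 0.0909
P = 816.2 W, so δP = 0.0909 × 816.2 = 74.2 W.

816.2 ± 74.2 W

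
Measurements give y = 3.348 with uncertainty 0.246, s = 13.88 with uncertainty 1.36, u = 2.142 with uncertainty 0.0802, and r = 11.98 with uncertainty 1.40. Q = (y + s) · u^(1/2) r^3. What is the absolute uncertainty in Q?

15600

Let w = y + s = 17.23. δw = √(δy² + δs²) = √(0.0605 + 1.85) = 1.38, so δw/w = 0.0802.
Q is then a monomial in w, u, r:
δQ/Q = √((δw/w)² + (½·δu/u)² + (3·δr/r)²) = √(0.00644 + 0.000350 + 0.123) = 0.360
Q = 43350, so δQ = 0.360 × 43350 = 15600.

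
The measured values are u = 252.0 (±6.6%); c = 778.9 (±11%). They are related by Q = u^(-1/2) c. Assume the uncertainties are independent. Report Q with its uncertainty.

Relative error in a monomial: (δQ/Q)² = Σ (nᵢ · δxᵢ/xᵢ)².
  (−½·δu/u)² = (-0.5×0.0660)² = 0.00109;  (1·δc/c)² = (1×0.110)² = 0.0121
δQ/Q = √(0.0132) = 0.115
Q = 49.07, so δQ = 0.115 × 49.07 = 5.63.

49.07 ± 5.63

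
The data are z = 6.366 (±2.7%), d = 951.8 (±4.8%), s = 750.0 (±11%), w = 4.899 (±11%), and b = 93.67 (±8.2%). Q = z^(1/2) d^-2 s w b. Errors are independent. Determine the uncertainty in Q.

Relative error in a monomial: (δQ/Q)² = Σ (nᵢ · δxᵢ/xᵢ)².
  (½·δz/z)² = (0.5×0.0270)² = 0.000182;  (-2·δd/d)² = (-2×0.0480)² = 0.00922;  (1·δs/s)² = (1×0.110)² = 0.0121;  (1·δw/w)² = (1×0.110)² = 0.0121;  (1·δb/b)² = (1×0.0820)² = 0.00672
δQ/Q = √(0.0403) = 0.201
Q = 0.9585, so δQ = 0.201 × 0.9585 = 0.192.

0.192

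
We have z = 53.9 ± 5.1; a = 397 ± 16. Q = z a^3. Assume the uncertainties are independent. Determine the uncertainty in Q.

For a monomial Q ∝ z, a^3, fractional errors add in quadrature:
  (1·δz/z)² = (1×0.0946)² = 0.00895;  (3·δa/a)² = (3×0.0403)² = 0.0146
δQ/Q = √(0.0236) = 0.154
Q = 3.37e+09, so δQ = 0.154 × 3.37e+09 = 5.18e+08.

5.18e+08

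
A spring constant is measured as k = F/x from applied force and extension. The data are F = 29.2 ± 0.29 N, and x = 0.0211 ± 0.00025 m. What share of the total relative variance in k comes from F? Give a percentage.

(δk/k)² = (1·δF/F)² + (-1·δx/x)²
  F term: (1×0.00993)² = 9.86e-05
  x term: (-1×0.0118)² = 0.000140
Total = 0.000239. Share from F = 9.86e-05/0.000239 = 0.413.

41.3%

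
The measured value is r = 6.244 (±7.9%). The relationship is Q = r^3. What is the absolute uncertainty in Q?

57.7

Q ∝ r^3, so δQ/Q = |3| · δr/r = 3 × 0.0790 = 0.237.
Q = 243.4, so δQ = 0.237 × 243.4 = 57.7.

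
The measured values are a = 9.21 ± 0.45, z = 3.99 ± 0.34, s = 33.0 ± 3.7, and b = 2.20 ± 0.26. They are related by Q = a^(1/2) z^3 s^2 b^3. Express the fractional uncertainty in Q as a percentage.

49.2%

Since Q is a product/quotient, work with relative uncertainties:
  (½·δa/a)² = (0.5×0.0489)² = 0.000597;  (3·δz/z)² = (3×0.0852)² = 0.0654;  (2·δs/s)² = (2×0.112)² = 0.0503;  (3·δb/b)² = (3×0.118)² = 0.126
δQ/Q = √(0.242) = 0.492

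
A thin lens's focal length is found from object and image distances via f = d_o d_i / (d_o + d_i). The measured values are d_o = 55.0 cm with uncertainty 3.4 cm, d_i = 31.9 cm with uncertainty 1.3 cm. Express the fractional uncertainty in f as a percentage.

∂f/∂d_o = (d_i/(d_o+d_i))² = 0.135;  ∂f/∂d_i = (d_o/(d_o+d_i))² = 0.401
δf = √((∂f/∂d_o · δd_o)² + (∂f/∂d_i · δd_i)²) = √(0.210 + 0.271) = 0.694 cm
f = 20.2 cm, so δf/f = 0.694/20.2 = 0.0344.

3.44%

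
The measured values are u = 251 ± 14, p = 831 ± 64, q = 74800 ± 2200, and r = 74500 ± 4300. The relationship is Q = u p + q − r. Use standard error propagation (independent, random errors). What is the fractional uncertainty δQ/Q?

0.0977

Let w = u·p = 2.09e+05. δw/w = √((1·δu/u)² + (1·δp/p)²) = √(0.00311 + 0.00593) = 0.0951, so δw = 19800.
Q = w + q − r: δQ = √(δw² + δq² + δr²) = √(3.93e+08 + 4.84e+06 + 1.85e+07) = 20400
Q = 2.09e+05, so δQ/Q = 20400/2.09e+05 = 0.0977.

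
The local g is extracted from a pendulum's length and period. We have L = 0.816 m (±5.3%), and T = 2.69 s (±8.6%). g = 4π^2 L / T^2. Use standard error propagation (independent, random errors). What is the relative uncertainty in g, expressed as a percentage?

Each factor contributes (exponent × relative error)² to (δg/g)²:
  (1·δL/L)² = (1×0.0530)² = 0.00281;  (-2·δT/T)² = (-2×0.0860)² = 0.0296
δg/g = √(0.0324) = 0.180

18.0%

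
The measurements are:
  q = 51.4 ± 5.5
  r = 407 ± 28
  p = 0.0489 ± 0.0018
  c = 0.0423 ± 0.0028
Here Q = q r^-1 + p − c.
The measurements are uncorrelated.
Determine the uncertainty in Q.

0.0164

Let w = q·r^-1 = 0.126. δw/w = √((1·δq/q)² + (-1·δr/r)²) = √(0.0114 + 0.00473) = 0.127, so δw = 0.0161.
Q = w + p − c: δQ = √(δw² + δp² + δc²) = √(0.000258 + 3.24e-06 + 7.84e-06) = 0.0164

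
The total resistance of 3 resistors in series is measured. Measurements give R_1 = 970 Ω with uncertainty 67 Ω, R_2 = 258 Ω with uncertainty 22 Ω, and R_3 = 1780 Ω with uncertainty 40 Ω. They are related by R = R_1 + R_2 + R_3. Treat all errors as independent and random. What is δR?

For a sum/difference, combine absolute errors in quadrature:
  (δR_1)² = 4490;  (δR_2)² = 484;  (δR_3)² = 1600
δR = √(6570) = 81.1 Ω

81.1 Ω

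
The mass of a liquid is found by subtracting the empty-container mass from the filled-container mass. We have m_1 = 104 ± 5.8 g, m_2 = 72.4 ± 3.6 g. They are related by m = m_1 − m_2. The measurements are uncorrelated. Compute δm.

Sums and differences: (δm)² = Σ (cᵢ δxᵢ)².
  (δm_1)² = 33.6;  (δm_2)² = 13.0
δm = √(46.6) = 6.83 g

6.83 g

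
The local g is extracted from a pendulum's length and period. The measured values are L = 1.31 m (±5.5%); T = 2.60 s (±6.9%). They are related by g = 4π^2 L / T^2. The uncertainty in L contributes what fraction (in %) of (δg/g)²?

13.7%

(δg/g)² = (1·δL/L)² + (-2·δT/T)²
  L term: (1×0.0550)² = 0.00302
  T term: (-2×0.0690)² = 0.0190
Total = 0.0221. Share from L = 0.00302/0.0221 = 0.137.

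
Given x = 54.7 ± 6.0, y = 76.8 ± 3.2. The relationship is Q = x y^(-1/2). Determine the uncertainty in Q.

For a monomial Q ∝ x, y^(-1/2), fractional errors add in quadrature:
  (1·δx/x)² = (1×0.110)² = 0.0120;  (−½·δy/y)² = (-0.5×0.0417)² = 0.000434
δQ/Q = √(0.0125) = 0.112
Q = 6.24, so δQ = 0.112 × 6.24 = 0.697.

0.697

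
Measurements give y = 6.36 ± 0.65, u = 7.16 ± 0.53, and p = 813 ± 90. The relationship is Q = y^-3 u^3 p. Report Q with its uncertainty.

1160 ± 458

For a monomial Q ∝ y^-3, u^3, p, fractional errors add in quadrature:
  (-3·δy/y)² = (-3×0.102)² = 0.0940;  (3·δu/u)² = (3×0.0740)² = 0.0493;  (1·δp/p)² = (1×0.111)² = 0.0123
δQ/Q = √(0.156) = 0.394
Q = 1160, so δQ = 0.394 × 1160 = 458.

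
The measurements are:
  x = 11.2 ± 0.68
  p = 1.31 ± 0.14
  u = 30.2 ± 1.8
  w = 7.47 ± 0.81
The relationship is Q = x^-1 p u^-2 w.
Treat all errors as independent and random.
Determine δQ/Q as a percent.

Each factor contributes (exponent × relative error)² to (δQ/Q)²:
  (-1·δx/x)² = (-1×0.0607)² = 0.00369;  (1·δp/p)² = (1×0.107)² = 0.0114;  (-2·δu/u)² = (-2×0.0596)² = 0.0142;  (1·δw/w)² = (1×0.108)² = 0.0118
δQ/Q = √(0.0411) = 0.203

20.3%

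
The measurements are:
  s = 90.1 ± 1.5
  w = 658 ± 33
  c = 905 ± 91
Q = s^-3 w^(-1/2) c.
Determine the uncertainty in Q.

5.55e-06

Relative error in a monomial: (δQ/Q)² = Σ (nᵢ · δxᵢ/xᵢ)².
  (-3·δs/s)² = (-3×0.0166)² = 0.00249;  (−½·δw/w)² = (-0.5×0.0502)² = 0.000629;  (1·δc/c)² = (1×0.101)² = 0.0101
δQ/Q = √(0.0132) = 0.115
Q = 4.82e-05, so δQ = 0.115 × 4.82e-05 = 5.55e-06.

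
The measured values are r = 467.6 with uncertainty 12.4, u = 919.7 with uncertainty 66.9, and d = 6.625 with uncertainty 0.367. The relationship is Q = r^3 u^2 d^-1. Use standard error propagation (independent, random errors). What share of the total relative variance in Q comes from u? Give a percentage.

(δQ/Q)² = (3·δr/r)² + (2·δu/u)² + (-1·δd/d)²
  r term: (3×0.0265)² = 0.00633
  u term: (2×0.0727)² = 0.0212
  d term: (-1×0.0554)² = 0.00307
Total = 0.0306. Share from u = 0.0212/0.0306 = 0.693.

69.3%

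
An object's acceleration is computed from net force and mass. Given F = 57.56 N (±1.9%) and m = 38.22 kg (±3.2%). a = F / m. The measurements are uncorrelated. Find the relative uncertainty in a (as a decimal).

0.0372

Since a is a product/quotient, work with relative uncertainties:
  (1·δF/F)² = (1×0.0190)² = 0.000361;  (-1·δm/m)² = (-1×0.0320)² = 0.00102
δa/a = √(0.00138) = 0.0372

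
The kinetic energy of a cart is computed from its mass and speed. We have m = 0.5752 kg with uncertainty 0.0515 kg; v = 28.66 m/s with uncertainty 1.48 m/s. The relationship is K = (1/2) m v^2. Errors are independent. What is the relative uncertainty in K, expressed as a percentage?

For a monomial K ∝ m, v^2, fractional errors add in quadrature:
  (1·δm/m)² = (1×0.0895)² = 0.00802;  (2·δv/v)² = (2×0.0516)² = 0.0107
δK/K = √(0.0187) = 0.137

13.7%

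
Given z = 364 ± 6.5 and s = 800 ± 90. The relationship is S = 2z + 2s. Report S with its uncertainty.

Each term contributes (cᵢ δxᵢ)² to (δS)²:
  (2·δz)² = 169;  (2·δs)² = 32400
δS = √(32600) = 180
S = 2330.

2330 ± 180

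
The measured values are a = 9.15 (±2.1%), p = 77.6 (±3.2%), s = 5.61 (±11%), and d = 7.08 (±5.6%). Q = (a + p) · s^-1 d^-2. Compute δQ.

0.0492

Let u = a + p = 86.8. δu = √(δa² + δp²) = √(0.0369 + 6.17) = 2.49, so δu/u = 0.0287.
Q is then a monomial in u, s, d:
δQ/Q = √((δu/u)² + (-1·δs/s)² + (-2·δd/d)²) = √(0.000824 + 0.0121 + 0.0125) = 0.160
Q = 0.308, so δQ = 0.160 × 0.308 = 0.0492.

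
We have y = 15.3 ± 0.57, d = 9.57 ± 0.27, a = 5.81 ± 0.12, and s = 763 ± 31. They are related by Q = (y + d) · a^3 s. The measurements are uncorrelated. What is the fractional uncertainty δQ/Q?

0.0783

Let u = y + d = 24.9. δu = √(δy² + δd²) = √(0.325 + 0.0729) = 0.631, so δu/u = 0.0254.
Q is then a monomial in u, a, s:
δQ/Q = √((δu/u)² + (3·δa/a)² + (1·δs/s)²) = √(0.000643 + 0.00384 + 0.00165) = 0.0783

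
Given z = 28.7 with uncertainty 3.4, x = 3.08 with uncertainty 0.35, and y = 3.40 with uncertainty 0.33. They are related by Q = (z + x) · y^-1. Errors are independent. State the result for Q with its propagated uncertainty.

9.35 ± 1.35

Let u = z + x = 31.8. δu = √(δz² + δx²) = √(11.6 + 0.122) = 3.42, so δu/u = 0.108.
Q is then a monomial in u, y:
δQ/Q = √((δu/u)² + (-1·δy/y)²) = √(0.0116 + 0.00942) = 0.145
Q = 9.35, so δQ = 0.145 × 9.35 = 1.35.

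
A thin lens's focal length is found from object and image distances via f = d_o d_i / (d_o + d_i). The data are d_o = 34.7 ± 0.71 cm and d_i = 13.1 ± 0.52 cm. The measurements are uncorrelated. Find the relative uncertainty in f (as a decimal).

∂f/∂d_o = (d_i/(d_o+d_i))² = 0.0751;  ∂f/∂d_i = (d_o/(d_o+d_i))² = 0.527
δf = √((∂f/∂d_o · δd_o)² + (∂f/∂d_i · δd_i)²) = √(0.00284 + 0.0751) = 0.279 cm
f = 9.51 cm, so δf/f = 0.279/9.51 = 0.0294.

0.0294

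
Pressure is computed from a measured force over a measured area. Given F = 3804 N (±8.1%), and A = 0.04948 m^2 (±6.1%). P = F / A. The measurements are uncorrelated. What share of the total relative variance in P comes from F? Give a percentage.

(δP/P)² = (1·δF/F)² + (-1·δA/A)²
  F term: (1×0.0810)² = 0.00656
  A term: (-1×0.0610)² = 0.00372
Total = 0.0103. Share from F = 0.00656/0.0103 = 0.638.

63.8%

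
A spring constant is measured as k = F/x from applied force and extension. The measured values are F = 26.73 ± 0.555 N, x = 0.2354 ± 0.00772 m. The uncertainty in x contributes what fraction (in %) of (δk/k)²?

71.4%

(δk/k)² = (1·δF/F)² + (-1·δx/x)²
  F term: (1×0.0208)² = 0.000431
  x term: (-1×0.0328)² = 0.00108
Total = 0.00151. Share from x = 0.00108/0.00151 = 0.714.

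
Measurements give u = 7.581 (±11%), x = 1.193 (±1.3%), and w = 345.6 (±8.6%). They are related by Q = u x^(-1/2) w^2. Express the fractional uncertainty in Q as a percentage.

20.4%

For a monomial Q ∝ u, x^(-1/2), w^2, fractional errors add in quadrature:
  (1·δu/u)² = (1×0.110)² = 0.0121;  (−½·δx/x)² = (-0.5×0.0130)² = 4.23e-05;  (2·δw/w)² = (2×0.0860)² = 0.0296
δQ/Q = √(0.0417) = 0.204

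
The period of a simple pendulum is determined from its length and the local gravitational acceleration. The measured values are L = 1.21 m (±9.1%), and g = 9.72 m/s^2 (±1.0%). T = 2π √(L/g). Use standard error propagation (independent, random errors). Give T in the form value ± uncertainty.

Products/powers → add relative errors in quadrature, weighted by exponent:
  (½·δL/L)² = (0.5×0.0910)² = 0.00207;  (−½·δg/g)² = (-0.5×0.0100)² = 2.5e-05
δT/T = √(0.00210) = 0.0458
T = 2.22 s, so δT = 0.0458 × 2.22 = 0.101 s.

2.22 ± 0.101 s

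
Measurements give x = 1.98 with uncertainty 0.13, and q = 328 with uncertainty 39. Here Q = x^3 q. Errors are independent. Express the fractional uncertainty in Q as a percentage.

Q is a product of powers, so relative uncertainties combine in quadrature:
  (3·δx/x)² = (3×0.0657)² = 0.0388;  (1·δq/q)² = (1×0.119)² = 0.0141
δQ/Q = √(0.0529) = 0.230

23.0%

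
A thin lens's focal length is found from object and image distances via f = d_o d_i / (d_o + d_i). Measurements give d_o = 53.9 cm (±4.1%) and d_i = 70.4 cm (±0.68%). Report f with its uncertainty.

∂f/∂d_o = (d_i/(d_o+d_i))² = 0.321;  ∂f/∂d_i = (d_o/(d_o+d_i))² = 0.188
δf = √((∂f/∂d_o · δd_o)² + (∂f/∂d_i · δd_i)²) = √(0.503 + 0.00810) = 0.715 cm
f = 30.5 cm.

30.5 ± 0.715 cm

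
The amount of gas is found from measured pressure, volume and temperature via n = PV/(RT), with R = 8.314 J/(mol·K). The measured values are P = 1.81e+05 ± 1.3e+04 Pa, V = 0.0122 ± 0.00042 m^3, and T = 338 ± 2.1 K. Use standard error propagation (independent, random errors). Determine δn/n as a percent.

Products/powers → add relative errors in quadrature, weighted by exponent:
  (1·δP/P)² = (1×0.0718)² = 0.00516;  (1·δV/V)² = (1×0.0344)² = 0.00119;  (-1·δT/T)² = (-1×0.00621)² = 3.86e-05
δn/n = √(0.00638) = 0.0799

7.99%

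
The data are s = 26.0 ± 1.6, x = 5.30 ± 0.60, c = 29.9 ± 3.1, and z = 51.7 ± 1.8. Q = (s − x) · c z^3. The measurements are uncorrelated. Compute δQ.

1.44e+07

Let u = s − x = 20.7. δu = √(δs² + δx²) = √(2.56 + 0.360) = 1.71, so δu/u = 0.0826.
Q is then a monomial in u, c, z:
δQ/Q = √((δu/u)² + (1·δc/c)² + (3·δz/z)²) = √(0.00681 + 0.0107 + 0.0109) = 0.169
Q = 8.55e+07, so δQ = 0.169 × 8.55e+07 = 1.44e+07.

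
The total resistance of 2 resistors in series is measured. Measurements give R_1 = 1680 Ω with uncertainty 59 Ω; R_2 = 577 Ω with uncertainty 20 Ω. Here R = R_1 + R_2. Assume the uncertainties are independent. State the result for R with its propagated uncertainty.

For a sum/difference, combine absolute errors in quadrature:
  (δR_1)² = 3480;  (δR_2)² = 400
δR = √(3880) = 62.3 Ω
R = 2260 Ω.

2260 ± 62.3 Ω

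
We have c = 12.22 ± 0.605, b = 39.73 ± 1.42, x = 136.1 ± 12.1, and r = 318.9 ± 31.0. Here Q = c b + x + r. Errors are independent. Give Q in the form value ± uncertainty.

Let p = c·b = 485.5. δp/p = √((1·δc/c)² + (1·δb/b)²) = √(0.00245 + 0.00128) = 0.0611, so δp = 29.6.
Q = p + x + r: δQ = √(δp² + δx² + δr²) = √(879 + 146 + 961) = 44.6
Q = 940.5.

940.5 ± 44.6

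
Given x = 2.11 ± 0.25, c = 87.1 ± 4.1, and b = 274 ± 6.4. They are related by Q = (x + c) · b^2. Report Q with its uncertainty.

Let u = x + c = 89.2. δu = √(δx² + δc²) = √(0.0625 + 16.8) = 4.11, so δu/u = 0.0460.
Q is then a monomial in u, b:
δQ/Q = √((δu/u)² + (2·δb/b)²) = √(0.00212 + 0.00218) = 0.0656
Q = 6.7e+06, so δQ = 0.0656 × 6.7e+06 = 4.39e+05.

(6.70 ± 0.439) × 10^6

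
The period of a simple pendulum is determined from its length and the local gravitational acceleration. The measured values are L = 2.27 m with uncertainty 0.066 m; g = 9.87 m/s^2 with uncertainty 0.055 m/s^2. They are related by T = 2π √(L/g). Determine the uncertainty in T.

0.0446 s

Relative error in a monomial: (δT/T)² = Σ (nᵢ · δxᵢ/xᵢ)².
  (½·δL/L)² = (0.5×0.0291)² = 0.000211;  (−½·δg/g)² = (-0.5×0.00557)² = 7.76e-06
δT/T = √(0.000219) = 0.0148
T = 3.01 s, so δT = 0.0148 × 3.01 = 0.0446 s.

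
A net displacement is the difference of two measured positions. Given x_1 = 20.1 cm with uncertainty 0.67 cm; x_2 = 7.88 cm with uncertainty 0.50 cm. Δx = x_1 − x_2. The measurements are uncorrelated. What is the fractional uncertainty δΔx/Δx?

Each term contributes (cᵢ δxᵢ)² to (δΔx)²:
  (δx_1)² = 0.449;  (δx_2)² = 0.250
δΔx = √(0.699) = 0.836 cm
Δx = 12.2 cm, so δΔx/Δx = 0.836/12.2 = 0.0684.

0.0684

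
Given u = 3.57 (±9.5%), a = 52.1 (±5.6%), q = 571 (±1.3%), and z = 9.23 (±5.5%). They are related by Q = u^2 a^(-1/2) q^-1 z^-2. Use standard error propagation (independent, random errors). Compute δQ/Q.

For a monomial Q ∝ u^2, a^(-1/2), q^-1, z^-2, fractional errors add in quadrature:
  (2·δu/u)² = (2×0.0950)² = 0.0361;  (−½·δa/a)² = (-0.5×0.0560)² = 0.000784;  (-1·δq/q)² = (-1×0.0130)² = 0.000169;  (-2·δz/z)² = (-2×0.0550)² = 0.0121
δQ/Q = √(0.0492) = 0.222

0.222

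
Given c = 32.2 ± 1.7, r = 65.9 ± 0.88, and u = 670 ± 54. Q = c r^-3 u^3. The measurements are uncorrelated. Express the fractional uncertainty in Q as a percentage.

25.1%

Products/powers → add relative errors in quadrature, weighted by exponent:
  (1·δc/c)² = (1×0.0528)² = 0.00279;  (-3·δr/r)² = (-3×0.0134)² = 0.00160;  (3·δu/u)² = (3×0.0806)² = 0.0585
δQ/Q = √(0.0629) = 0.251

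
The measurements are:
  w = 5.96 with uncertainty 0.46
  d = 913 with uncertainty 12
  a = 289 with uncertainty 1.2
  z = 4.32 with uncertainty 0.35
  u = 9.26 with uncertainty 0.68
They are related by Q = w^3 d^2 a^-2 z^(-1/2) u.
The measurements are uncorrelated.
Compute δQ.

Products/powers → add relative errors in quadrature, weighted by exponent:
  (3·δw/w)² = (3×0.0772)² = 0.0536;  (2·δd/d)² = (2×0.0131)² = 0.000691;  (-2·δa/a)² = (-2×0.00415)² = 6.9e-05;  (−½·δz/z)² = (-0.5×0.0810)² = 0.00164;  (1·δu/u)² = (1×0.0734)² = 0.00539
δQ/Q = √(0.0614) = 0.248
Q = 9410, so δQ = 0.248 × 9410 = 2330.

2330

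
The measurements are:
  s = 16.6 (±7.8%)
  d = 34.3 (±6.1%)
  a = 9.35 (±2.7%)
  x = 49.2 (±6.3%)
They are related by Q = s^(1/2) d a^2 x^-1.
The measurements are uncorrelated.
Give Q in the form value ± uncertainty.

Products/powers → add relative errors in quadrature, weighted by exponent:
  (½·δs/s)² = (0.5×0.0780)² = 0.00152;  (1·δd/d)² = (1×0.0610)² = 0.00372;  (2·δa/a)² = (2×0.0270)² = 0.00292;  (-1·δx/x)² = (-1×0.0630)² = 0.00397
δQ/Q = √(0.0121) = 0.110
Q = 248, so δQ = 0.110 × 248 = 27.3.

248 ± 27.3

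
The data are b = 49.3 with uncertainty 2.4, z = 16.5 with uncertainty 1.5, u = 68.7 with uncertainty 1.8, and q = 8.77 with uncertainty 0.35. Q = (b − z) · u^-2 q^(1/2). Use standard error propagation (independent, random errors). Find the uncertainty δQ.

Let w = b − z = 32.8. δw = √(δb² + δz²) = √(5.76 + 2.25) = 2.83, so δw/w = 0.0863.
Q is then a monomial in w, u, q:
δQ/Q = √((δw/w)² + (-2·δu/u)² + (½·δq/q)²) = √(0.00745 + 0.00275 + 0.000398) = 0.103
Q = 0.0206, so δQ = 0.103 × 0.0206 = 0.00212.

0.00212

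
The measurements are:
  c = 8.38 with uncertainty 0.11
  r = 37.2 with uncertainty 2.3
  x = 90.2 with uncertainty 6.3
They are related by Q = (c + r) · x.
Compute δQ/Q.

Let u = c + r = 45.6. δu = √(δc² + δr²) = √(0.0121 + 5.29) = 2.30, so δu/u = 0.0505.
Q is then a monomial in u, x:
δQ/Q = √((δu/u)² + (1·δx/x)²) = √(0.00255 + 0.00488) = 0.0862

0.0862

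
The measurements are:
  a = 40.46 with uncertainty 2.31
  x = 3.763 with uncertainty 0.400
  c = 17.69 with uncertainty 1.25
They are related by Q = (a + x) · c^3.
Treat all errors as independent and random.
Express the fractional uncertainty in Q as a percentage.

Let u = a + x = 44.22. δu = √(δa² + δx²) = √(5.34 + 0.160) = 2.34, so δu/u = 0.0530.
Q is then a monomial in u, c:
δQ/Q = √((δu/u)² + (3·δc/c)²) = √(0.00281 + 0.0449) = 0.219

21.9%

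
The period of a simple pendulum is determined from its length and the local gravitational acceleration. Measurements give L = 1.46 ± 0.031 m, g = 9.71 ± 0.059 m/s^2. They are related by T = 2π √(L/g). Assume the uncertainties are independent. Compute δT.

Since T is a product/quotient, work with relative uncertainties:
  (½·δL/L)² = (0.5×0.0212)² = 0.000113;  (−½·δg/g)² = (-0.5×0.00608)² = 9.23e-06
δT/T = √(0.000122) = 0.0110
T = 2.44 s, so δT = 0.0110 × 2.44 = 0.0269 s.

0.0269 s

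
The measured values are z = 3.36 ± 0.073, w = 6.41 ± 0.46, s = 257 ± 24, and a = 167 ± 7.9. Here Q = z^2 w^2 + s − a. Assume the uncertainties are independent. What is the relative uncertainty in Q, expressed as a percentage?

Let p = z^2·w^2 = 464. δp/p = √((2·δz/z)² + (2·δw/w)²) = √(0.00189 + 0.0206) = 0.150, so δp = 69.6.
Q = p + s − a: δQ = √(δp² + δs² + δa²) = √(4840 + 576 + 62.4) = 74.0
Q = 554, so δQ/Q = 74.0/554 = 0.134.

13.4%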